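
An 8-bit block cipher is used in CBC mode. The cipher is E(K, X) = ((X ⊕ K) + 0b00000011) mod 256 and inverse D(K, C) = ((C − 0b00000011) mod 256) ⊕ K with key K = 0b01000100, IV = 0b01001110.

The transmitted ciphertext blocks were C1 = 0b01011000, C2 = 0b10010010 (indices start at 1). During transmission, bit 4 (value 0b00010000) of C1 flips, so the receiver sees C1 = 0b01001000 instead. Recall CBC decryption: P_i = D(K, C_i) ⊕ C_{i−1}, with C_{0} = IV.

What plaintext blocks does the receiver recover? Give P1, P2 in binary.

P1 = 0b01001111, P2 = 0b10000011

Only C1 changed, to 0b01001000. In CBC, a change in C_i garbles P_i and flips the same bit in P_{i+1}. Decrypting the received ciphertext:
P1: D(K, 0b01001000) = 0b00000001; 0b00000001 ⊕ 0b01001110 = 0b01001111.
P2: D(K, 0b10010010) = 0b11001011; 0b11001011 ⊕ 0b01001000 = 0b10000011.
Blocks that differ from the original plaintext: P1, P2.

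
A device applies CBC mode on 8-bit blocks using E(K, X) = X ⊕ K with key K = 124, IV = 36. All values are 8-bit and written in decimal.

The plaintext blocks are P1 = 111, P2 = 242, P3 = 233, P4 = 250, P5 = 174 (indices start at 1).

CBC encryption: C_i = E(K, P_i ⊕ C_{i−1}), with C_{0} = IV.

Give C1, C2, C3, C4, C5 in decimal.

C1 = 55, C2 = 185, C3 = 44, C4 = 170, C5 = 120

C1: P1 ⊕ 36 = 75; E(K, 75) = 55.
C2: P2 ⊕ 55 = 197; E(K, 197) = 185.
C3: P3 ⊕ 185 = 80; E(K, 80) = 44.
C4: P4 ⊕ 44 = 214; E(K, 214) = 170.
C5: P5 ⊕ 170 = 4; E(K, 4) = 120.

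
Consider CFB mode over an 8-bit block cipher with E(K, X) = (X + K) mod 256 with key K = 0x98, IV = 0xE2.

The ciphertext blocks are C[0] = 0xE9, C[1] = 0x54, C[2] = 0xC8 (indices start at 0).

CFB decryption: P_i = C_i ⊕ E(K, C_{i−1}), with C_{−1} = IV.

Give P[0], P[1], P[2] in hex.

P[0]: E(K, 0xE2) = 0x7A; 0xE9 ⊕ 0x7A = 0x93.
P[1]: E(K, 0xE9) = 0x81; 0x54 ⊕ 0x81 = 0xD5.
P[2]: E(K, 0x54) = 0xEC; 0xC8 ⊕ 0xEC = 0x24.

P[0] = 0x93, P[1] = 0xD5, P[2] = 0x24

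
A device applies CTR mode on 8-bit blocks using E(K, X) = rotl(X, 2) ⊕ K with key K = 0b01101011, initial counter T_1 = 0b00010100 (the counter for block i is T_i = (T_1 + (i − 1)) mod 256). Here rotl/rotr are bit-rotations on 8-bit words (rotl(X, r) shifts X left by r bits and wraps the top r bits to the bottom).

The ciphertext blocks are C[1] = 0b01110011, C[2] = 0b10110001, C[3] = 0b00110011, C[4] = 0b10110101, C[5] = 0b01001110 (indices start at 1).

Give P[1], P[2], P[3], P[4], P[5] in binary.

CTR decryption: S_i = E(K, T_i) where T_i is the counter for block i; P_i = C_i ⊕ S_i.
P[1]: T = 0b00010100, S = E(K, T) = 0b00111011; 0b01110011 ⊕ 0b00111011 = 0b01001000.
P[2]: T = 0b00010101, S = E(K, T) = 0b00111111; 0b10110001 ⊕ 0b00111111 = 0b10001110.
P[3]: T = 0b00010110, S = E(K, T) = 0b00110011; 0b00110011 ⊕ 0b00110011 = 0b00000000.
P[4]: T = 0b00010111, S = E(K, T) = 0b00110111; 0b10110101 ⊕ 0b00110111 = 0b10000010.
P[5]: T = 0b00011000, S = E(K, T) = 0b00001011; 0b01001110 ⊕ 0b00001011 = 0b01000101.

P[1] = 0b01001000, P[2] = 0b10001110, P[3] = 0b00000000, P[4] = 0b10000010, P[5] = 0b01000101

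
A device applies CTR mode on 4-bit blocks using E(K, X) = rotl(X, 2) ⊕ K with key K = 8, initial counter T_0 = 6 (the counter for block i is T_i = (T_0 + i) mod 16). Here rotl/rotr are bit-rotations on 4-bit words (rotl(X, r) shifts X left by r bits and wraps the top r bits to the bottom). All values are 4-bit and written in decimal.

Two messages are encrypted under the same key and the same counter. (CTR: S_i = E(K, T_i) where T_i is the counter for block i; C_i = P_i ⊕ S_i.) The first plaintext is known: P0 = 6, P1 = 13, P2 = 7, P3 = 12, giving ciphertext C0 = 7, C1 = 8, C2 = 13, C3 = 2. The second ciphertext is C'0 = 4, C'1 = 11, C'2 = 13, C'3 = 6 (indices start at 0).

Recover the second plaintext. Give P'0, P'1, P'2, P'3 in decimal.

In CTR with a reused counter, both messages share the same keystream S_i, so C_i ⊕ C'_i = P_i ⊕ P'_i and thus P'_i = P_i ⊕ C_i ⊕ C'_i.
P'0: 6 ⊕ 7 ⊕ 4 = 5.
P'1: 13 ⊕ 8 ⊕ 11 = 14.
P'2: 7 ⊕ 13 ⊕ 13 = 7.
P'3: 12 ⊕ 2 ⊕ 6 = 8.

P'0 = 5, P'1 = 14, P'2 = 7, P'3 = 8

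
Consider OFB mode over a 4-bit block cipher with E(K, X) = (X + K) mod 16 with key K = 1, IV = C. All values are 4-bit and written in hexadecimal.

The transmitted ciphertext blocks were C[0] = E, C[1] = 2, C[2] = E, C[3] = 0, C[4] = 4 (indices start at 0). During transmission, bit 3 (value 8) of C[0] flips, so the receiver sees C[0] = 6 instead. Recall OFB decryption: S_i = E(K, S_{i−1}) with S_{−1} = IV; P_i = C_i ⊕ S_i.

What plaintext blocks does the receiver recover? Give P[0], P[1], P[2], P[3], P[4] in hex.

P[0] = B, P[1] = C, P[2] = 1, P[3] = 0, P[4] = 5

Only C[0] changed, to 6. In OFB, a change in C_i flips the same bit in P_i only; the keystream is unaffected. Decrypting the received ciphertext:
P[0]: S = E(K, C) = D; 6 ⊕ D = B.
P[1]: S = E(K, D) = E; 2 ⊕ E = C.
P[2]: S = E(K, E) = F; E ⊕ F = 1.
P[3]: S = E(K, F) = 0; 0 ⊕ 0 = 0.
P[4]: S = E(K, 0) = 1; 4 ⊕ 1 = 5.
Blocks that differ from the original plaintext: P[0].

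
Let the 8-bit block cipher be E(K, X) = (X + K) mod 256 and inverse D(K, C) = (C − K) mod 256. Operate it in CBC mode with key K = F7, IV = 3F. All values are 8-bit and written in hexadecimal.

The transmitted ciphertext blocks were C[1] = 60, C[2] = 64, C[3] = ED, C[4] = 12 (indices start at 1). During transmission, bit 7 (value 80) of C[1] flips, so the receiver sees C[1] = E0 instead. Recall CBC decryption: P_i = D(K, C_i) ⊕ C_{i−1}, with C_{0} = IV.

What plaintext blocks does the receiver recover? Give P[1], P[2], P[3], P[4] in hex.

P[1] = D6, P[2] = 8D, P[3] = 92, P[4] = F6

Only C[1] changed, to E0. In CBC, a change in C_i garbles P_i and flips the same bit in P_{i+1}. Decrypting the received ciphertext:
P[1]: D(K, E0) = E9; E9 ⊕ 3F = D6.
P[2]: D(K, 64) = 6D; 6D ⊕ E0 = 8D.
P[3]: D(K, ED) = F6; F6 ⊕ 64 = 92.
P[4]: D(K, 12) = 1B; 1B ⊕ ED = F6.
Blocks that differ from the original plaintext: P[1], P[2].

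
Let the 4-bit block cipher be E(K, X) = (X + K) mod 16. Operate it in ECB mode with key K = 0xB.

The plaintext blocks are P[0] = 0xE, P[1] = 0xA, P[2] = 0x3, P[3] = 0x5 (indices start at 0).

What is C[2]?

ECB encryption: C_i = E(K, P_i).
C[2]: E(K, 0x3) = 0xE.

C[2] = 0xE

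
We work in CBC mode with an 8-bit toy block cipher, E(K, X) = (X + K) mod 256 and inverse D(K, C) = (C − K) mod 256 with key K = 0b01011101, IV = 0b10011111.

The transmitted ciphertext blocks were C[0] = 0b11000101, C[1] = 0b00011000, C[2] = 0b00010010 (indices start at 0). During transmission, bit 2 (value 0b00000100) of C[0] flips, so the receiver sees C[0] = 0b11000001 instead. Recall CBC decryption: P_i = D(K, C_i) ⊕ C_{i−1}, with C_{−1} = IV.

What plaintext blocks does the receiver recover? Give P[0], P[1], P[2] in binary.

Only C[0] changed, to 0b11000001. In CBC, a change in C_i garbles P_i and flips the same bit in P_{i+1}. Decrypting the received ciphertext:
P[0]: D(K, 0b11000001) = 0b01100100; 0b01100100 ⊕ 0b10011111 = 0b11111011.
P[1]: D(K, 0b00011000) = 0b10111011; 0b10111011 ⊕ 0b11000001 = 0b01111010.
P[2]: D(K, 0b00010010) = 0b10110101; 0b10110101 ⊕ 0b00011000 = 0b10101101.
Blocks that differ from the original plaintext: P[0], P[1].

P[0] = 0b11111011, P[1] = 0b01111010, P[2] = 0b10101101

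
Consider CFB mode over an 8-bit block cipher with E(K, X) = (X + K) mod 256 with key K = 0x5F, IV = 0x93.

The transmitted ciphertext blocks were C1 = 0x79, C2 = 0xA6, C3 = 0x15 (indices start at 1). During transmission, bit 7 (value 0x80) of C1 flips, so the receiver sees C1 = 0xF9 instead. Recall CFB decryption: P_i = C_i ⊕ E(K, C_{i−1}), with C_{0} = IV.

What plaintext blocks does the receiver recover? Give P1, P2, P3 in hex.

P1 = 0x0B, P2 = 0xFE, P3 = 0x10

Only C1 changed, to 0xF9. In CFB, a change in C_i flips the same bit in P_i and garbles P_{i+1}. Decrypting the received ciphertext:
P1: E(K, 0x93) = 0xF2; 0xF9 ⊕ 0xF2 = 0x0B.
P2: E(K, 0xF9) = 0x58; 0xA6 ⊕ 0x58 = 0xFE.
P3: E(K, 0xA6) = 0x05; 0x15 ⊕ 0x05 = 0x10.
Blocks that differ from the original plaintext: P1, P2.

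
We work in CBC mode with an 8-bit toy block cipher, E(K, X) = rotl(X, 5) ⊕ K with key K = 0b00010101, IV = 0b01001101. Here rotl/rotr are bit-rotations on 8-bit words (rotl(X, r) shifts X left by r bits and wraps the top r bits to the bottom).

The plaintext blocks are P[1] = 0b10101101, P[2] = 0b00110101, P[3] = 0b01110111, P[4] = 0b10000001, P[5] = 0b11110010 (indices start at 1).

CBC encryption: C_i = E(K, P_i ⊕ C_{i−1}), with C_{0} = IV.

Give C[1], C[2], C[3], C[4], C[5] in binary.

C[1]: P[1] ⊕ 0b01001101 = 0b11100000; E(K, 0b11100000) = 0b00001001.
C[2]: P[2] ⊕ 0b00001001 = 0b00111100; E(K, 0b00111100) = 0b10010010.
C[3]: P[3] ⊕ 0b10010010 = 0b11100101; E(K, 0b11100101) = 0b10101001.
C[4]: P[4] ⊕ 0b10101001 = 0b00101000; E(K, 0b00101000) = 0b00010000.
C[5]: P[5] ⊕ 0b00010000 = 0b11100010; E(K, 0b11100010) = 0b01001001.

C[1] = 0b00001001, C[2] = 0b10010010, C[3] = 0b10101001, C[4] = 0b00010000, C[5] = 0b01001001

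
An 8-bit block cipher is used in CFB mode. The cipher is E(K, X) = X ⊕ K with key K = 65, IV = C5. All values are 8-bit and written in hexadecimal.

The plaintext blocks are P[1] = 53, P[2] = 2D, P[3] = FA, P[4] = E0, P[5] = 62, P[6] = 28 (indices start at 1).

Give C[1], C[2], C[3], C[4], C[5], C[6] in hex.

C[1] = F3, C[2] = BB, C[3] = 24, C[4] = A1, C[5] = A6, C[6] = EB

CFB encryption: C_i = P_i ⊕ E(K, C_{i−1}), with C_{0} = IV.
C[1]: E(K, C5) = A0; 53 ⊕ A0 = F3.
C[2]: E(K, F3) = 96; 2D ⊕ 96 = BB.
C[3]: E(K, BB) = DE; FA ⊕ DE = 24.
C[4]: E(K, 24) = 41; E0 ⊕ 41 = A1.
C[5]: E(K, A1) = C4; 62 ⊕ C4 = A6.
C[6]: E(K, A6) = C3; 28 ⊕ C3 = EB.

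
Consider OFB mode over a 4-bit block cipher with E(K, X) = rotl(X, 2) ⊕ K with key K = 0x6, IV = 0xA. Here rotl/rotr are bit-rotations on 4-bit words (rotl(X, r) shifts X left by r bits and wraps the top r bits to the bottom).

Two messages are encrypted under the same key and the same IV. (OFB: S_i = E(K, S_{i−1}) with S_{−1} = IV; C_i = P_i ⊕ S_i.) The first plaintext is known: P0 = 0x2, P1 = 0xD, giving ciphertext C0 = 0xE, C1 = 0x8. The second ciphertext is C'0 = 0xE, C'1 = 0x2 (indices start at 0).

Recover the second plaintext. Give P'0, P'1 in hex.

P'0 = 0x2, P'1 = 0x7

In OFB with a reused IV, both messages share the same keystream S_i, so C_i ⊕ C'_i = P_i ⊕ P'_i and thus P'_i = P_i ⊕ C_i ⊕ C'_i.
P'0: 0x2 ⊕ 0xE ⊕ 0xE = 0x2.
P'1: 0xD ⊕ 0x8 ⊕ 0x2 = 0x7.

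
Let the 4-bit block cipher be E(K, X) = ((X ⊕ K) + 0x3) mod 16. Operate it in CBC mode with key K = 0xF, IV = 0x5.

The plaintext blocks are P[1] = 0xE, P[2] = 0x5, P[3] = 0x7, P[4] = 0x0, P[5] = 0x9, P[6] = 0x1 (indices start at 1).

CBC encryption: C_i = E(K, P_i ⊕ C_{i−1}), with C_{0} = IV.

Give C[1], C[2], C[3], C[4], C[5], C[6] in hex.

C[1] = 0x7, C[2] = 0x0, C[3] = 0xB, C[4] = 0x7, C[5] = 0x4, C[6] = 0xD

C[1]: P[1] ⊕ 0x5 = 0xB; E(K, 0xB) = 0x7.
C[2]: P[2] ⊕ 0x7 = 0x2; E(K, 0x2) = 0x0.
C[3]: P[3] ⊕ 0x0 = 0x7; E(K, 0x7) = 0xB.
C[4]: P[4] ⊕ 0xB = 0xB; E(K, 0xB) = 0x7.
C[5]: P[5] ⊕ 0x7 = 0xE; E(K, 0xE) = 0x4.
C[6]: P[6] ⊕ 0x4 = 0x5; E(K, 0x5) = 0xD.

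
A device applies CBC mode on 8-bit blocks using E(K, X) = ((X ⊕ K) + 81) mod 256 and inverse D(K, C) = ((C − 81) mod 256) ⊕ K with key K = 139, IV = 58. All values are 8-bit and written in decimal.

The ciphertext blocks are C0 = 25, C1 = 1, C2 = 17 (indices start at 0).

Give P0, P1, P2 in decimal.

P0 = 121, P1 = 34, P2 = 74

CBC decryption: P_i = D(K, C_i) ⊕ C_{i−1}, with C_{−1} = IV.
P0: D(K, 25) = 67; 67 ⊕ 58 = 121.
P1: D(K, 1) = 59; 59 ⊕ 25 = 34.
P2: D(K, 17) = 75; 75 ⊕ 1 = 74.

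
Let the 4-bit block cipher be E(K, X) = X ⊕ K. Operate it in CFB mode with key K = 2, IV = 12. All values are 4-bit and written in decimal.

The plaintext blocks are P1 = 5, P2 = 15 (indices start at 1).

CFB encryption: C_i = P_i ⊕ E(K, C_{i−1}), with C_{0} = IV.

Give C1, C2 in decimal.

C1: E(K, 12) = 14; 5 ⊕ 14 = 11.
C2: E(K, 11) = 9; 15 ⊕ 9 = 6.

C1 = 11, C2 = 6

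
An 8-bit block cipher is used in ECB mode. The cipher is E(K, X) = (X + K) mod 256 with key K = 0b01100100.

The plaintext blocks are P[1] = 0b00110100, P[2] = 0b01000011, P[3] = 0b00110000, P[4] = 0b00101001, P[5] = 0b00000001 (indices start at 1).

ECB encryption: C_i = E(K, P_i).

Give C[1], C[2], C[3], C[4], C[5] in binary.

C[1]: E(K, 0b00110100) = 0b10011000.
C[2]: E(K, 0b01000011) = 0b10100111.
C[3]: E(K, 0b00110000) = 0b10010100.
C[4]: E(K, 0b00101001) = 0b10001101.
C[5]: E(K, 0b00000001) = 0b01100101.

C[1] = 0b10011000, C[2] = 0b10100111, C[3] = 0b10010100, C[4] = 0b10001101, C[5] = 0b01100101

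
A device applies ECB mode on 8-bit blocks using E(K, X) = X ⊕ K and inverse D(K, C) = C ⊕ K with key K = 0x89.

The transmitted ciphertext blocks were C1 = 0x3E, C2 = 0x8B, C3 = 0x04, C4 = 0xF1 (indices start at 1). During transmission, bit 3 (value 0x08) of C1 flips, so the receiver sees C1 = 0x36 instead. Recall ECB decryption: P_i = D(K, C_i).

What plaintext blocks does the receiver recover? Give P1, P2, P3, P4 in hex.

P1 = 0xBF, P2 = 0x02, P3 = 0x8D, P4 = 0x78

Only C1 changed, to 0x36. In ECB, a change in C_i affects only P_i. Decrypting the received ciphertext:
P1: D(K, 0x36) = 0xBF.
P2: D(K, 0x8B) = 0x02.
P3: D(K, 0x04) = 0x8D.
P4: D(K, 0xF1) = 0x78.
Blocks that differ from the original plaintext: P1.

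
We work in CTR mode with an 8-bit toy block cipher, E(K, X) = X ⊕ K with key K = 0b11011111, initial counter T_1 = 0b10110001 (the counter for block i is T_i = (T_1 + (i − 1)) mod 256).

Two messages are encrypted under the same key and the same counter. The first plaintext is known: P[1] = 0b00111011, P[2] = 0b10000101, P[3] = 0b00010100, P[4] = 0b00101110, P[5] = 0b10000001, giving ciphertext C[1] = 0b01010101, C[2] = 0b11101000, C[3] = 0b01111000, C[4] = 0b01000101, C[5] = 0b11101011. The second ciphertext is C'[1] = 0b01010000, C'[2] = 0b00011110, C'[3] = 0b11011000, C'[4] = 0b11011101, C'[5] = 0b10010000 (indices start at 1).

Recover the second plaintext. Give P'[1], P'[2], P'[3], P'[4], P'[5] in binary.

In CTR with a reused counter, both messages share the same keystream S_i, so C_i ⊕ C'_i = P_i ⊕ P'_i and thus P'_i = P_i ⊕ C_i ⊕ C'_i.
P'[1]: 0b00111011 ⊕ 0b01010101 ⊕ 0b01010000 = 0b00111110.
P'[2]: 0b10000101 ⊕ 0b11101000 ⊕ 0b00011110 = 0b01110011.
P'[3]: 0b00010100 ⊕ 0b01111000 ⊕ 0b11011000 = 0b10110100.
P'[4]: 0b00101110 ⊕ 0b01000101 ⊕ 0b11011101 = 0b10110110.
P'[5]: 0b10000001 ⊕ 0b11101011 ⊕ 0b10010000 = 0b11111010.

P'[1] = 0b00111110, P'[2] = 0b01110011, P'[3] = 0b10110100, P'[4] = 0b10110110, P'[5] = 0b11111010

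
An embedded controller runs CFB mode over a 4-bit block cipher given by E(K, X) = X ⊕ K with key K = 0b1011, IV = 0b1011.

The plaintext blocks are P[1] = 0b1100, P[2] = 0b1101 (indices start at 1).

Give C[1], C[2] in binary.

C[1] = 0b1100, C[2] = 0b1010

CFB encryption: C_i = P_i ⊕ E(K, C_{i−1}), with C_{0} = IV.
C[1]: E(K, 0b1011) = 0b0000; 0b1100 ⊕ 0b0000 = 0b1100.
C[2]: E(K, 0b1100) = 0b0111; 0b1101 ⊕ 0b0111 = 0b1010.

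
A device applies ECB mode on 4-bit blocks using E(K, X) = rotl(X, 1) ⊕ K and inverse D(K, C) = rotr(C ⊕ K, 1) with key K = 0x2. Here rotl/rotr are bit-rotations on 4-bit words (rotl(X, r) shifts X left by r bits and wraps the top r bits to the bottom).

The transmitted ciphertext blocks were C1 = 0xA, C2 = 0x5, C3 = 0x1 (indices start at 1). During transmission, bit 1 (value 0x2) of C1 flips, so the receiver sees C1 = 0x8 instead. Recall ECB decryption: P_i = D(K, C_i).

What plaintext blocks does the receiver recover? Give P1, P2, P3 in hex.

Only C1 changed, to 0x8. In ECB, a change in C_i affects only P_i. Decrypting the received ciphertext:
P1: D(K, 0x8) = 0x5.
P2: D(K, 0x5) = 0xB.
P3: D(K, 0x1) = 0x9.
Blocks that differ from the original plaintext: P1.

P1 = 0x5, P2 = 0xB, P3 = 0x9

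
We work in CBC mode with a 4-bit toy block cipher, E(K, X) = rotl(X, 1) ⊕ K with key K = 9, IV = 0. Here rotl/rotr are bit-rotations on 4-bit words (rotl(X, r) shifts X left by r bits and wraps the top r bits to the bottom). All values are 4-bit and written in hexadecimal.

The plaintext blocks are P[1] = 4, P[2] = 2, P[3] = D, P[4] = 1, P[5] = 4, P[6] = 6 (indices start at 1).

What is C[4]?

CBC encryption: C_i = E(K, P_i ⊕ C_{i−1}), with C_{0} = IV.
C[1]: P[1] ⊕ 0 = 4; E(K, 4) = 1.
C[2]: P[2] ⊕ 1 = 3; E(K, 3) = F.
C[3]: P[3] ⊕ F = 2; E(K, 2) = D.
C[4]: P[4] ⊕ D = C; E(K, C) = 0.

C[4] = 0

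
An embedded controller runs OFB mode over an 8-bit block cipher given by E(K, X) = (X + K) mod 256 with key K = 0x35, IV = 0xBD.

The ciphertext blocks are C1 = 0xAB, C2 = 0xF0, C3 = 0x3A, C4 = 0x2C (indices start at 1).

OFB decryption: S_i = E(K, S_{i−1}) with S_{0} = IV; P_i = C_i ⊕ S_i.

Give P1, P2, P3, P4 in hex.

P1 = 0x59, P2 = 0xD7, P3 = 0x66, P4 = 0xBD

P1: S = E(K, 0xBD) = 0xF2; 0xAB ⊕ 0xF2 = 0x59.
P2: S = E(K, 0xF2) = 0x27; 0xF0 ⊕ 0x27 = 0xD7.
P3: S = E(K, 0x27) = 0x5C; 0x3A ⊕ 0x5C = 0x66.
P4: S = E(K, 0x5C) = 0x91; 0x2C ⊕ 0x91 = 0xBD.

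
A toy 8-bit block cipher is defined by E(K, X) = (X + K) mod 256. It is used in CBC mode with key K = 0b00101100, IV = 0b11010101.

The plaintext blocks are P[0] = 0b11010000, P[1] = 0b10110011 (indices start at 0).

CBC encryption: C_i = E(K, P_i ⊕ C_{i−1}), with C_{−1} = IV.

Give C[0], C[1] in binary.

C[0] = 0b00110001, C[1] = 0b10101110

C[0]: P[0] ⊕ 0b11010101 = 0b00000101; E(K, 0b00000101) = 0b00110001.
C[1]: P[1] ⊕ 0b00110001 = 0b10000010; E(K, 0b10000010) = 0b10101110.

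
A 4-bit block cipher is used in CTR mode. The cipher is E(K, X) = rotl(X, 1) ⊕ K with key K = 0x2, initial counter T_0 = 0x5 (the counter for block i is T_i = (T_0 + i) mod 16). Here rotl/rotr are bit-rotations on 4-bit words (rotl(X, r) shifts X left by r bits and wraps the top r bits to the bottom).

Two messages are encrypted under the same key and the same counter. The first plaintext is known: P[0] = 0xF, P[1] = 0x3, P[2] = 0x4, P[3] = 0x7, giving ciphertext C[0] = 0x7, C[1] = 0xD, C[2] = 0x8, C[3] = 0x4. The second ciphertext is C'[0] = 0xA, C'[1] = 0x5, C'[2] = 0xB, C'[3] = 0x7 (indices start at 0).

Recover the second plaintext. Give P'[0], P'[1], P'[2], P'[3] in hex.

P'[0] = 0x2, P'[1] = 0xB, P'[2] = 0x7, P'[3] = 0x4

In CTR with a reused counter, both messages share the same keystream S_i, so C_i ⊕ C'_i = P_i ⊕ P'_i and thus P'_i = P_i ⊕ C_i ⊕ C'_i.
P'[0]: 0xF ⊕ 0x7 ⊕ 0xA = 0x2.
P'[1]: 0x3 ⊕ 0xD ⊕ 0x5 = 0xB.
P'[2]: 0x4 ⊕ 0x8 ⊕ 0xB = 0x7.
P'[3]: 0x7 ⊕ 0x4 ⊕ 0x7 = 0x4.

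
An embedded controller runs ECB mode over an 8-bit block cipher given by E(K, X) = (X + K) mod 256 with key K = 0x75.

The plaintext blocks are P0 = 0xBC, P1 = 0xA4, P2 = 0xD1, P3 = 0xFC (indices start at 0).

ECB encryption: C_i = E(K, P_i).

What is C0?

C0: E(K, 0xBC) = 0x31.

C0 = 0x31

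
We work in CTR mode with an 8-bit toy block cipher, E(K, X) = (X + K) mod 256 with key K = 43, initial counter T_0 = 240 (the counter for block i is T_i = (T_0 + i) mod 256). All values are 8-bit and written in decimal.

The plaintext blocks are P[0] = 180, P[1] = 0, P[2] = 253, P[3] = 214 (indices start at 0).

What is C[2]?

C[2] = 224

CTR encryption: S_i = E(K, T_i) where T_i is the counter for block i; C_i = P_i ⊕ S_i.
C[0]: T = 240, S = E(K, T) = 27; 180 ⊕ 27 = 175.
C[1]: T = 241, S = E(K, T) = 28; 0 ⊕ 28 = 28.
C[2]: T = 242, S = E(K, T) = 29; 253 ⊕ 29 = 224.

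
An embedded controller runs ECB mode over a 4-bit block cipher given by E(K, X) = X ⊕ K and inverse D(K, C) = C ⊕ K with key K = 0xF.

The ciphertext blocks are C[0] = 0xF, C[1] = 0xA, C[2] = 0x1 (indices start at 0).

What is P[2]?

ECB decryption: P_i = D(K, C_i).
P[2]: D(K, 0x1) = 0xE.

P[2] = 0xE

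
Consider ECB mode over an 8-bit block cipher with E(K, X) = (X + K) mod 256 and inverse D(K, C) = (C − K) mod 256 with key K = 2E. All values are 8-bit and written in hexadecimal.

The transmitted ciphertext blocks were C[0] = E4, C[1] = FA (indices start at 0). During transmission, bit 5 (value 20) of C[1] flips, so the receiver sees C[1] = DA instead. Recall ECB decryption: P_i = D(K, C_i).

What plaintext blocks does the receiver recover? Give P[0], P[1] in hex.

Only C[1] changed, to DA. In ECB, a change in C_i affects only P_i. Decrypting the received ciphertext:
P[0]: D(K, E4) = B6.
P[1]: D(K, DA) = AC.
Blocks that differ from the original plaintext: P[1].

P[0] = B6, P[1] = AC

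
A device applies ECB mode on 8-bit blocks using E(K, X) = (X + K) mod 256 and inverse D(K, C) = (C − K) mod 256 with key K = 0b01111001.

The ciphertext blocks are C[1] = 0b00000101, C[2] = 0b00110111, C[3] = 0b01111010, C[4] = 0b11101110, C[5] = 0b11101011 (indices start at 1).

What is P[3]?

P[3] = 0b00000001

ECB decryption: P_i = D(K, C_i).
P[3]: D(K, 0b01111010) = 0b00000001.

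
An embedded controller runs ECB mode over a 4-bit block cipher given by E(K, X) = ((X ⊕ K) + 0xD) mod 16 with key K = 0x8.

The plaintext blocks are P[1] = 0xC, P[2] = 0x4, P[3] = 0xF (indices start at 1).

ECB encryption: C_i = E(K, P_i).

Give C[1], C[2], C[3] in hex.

C[1] = 0x1, C[2] = 0x9, C[3] = 0x4

C[1]: E(K, 0xC) = 0x1.
C[2]: E(K, 0x4) = 0x9.
C[3]: E(K, 0xF) = 0x4.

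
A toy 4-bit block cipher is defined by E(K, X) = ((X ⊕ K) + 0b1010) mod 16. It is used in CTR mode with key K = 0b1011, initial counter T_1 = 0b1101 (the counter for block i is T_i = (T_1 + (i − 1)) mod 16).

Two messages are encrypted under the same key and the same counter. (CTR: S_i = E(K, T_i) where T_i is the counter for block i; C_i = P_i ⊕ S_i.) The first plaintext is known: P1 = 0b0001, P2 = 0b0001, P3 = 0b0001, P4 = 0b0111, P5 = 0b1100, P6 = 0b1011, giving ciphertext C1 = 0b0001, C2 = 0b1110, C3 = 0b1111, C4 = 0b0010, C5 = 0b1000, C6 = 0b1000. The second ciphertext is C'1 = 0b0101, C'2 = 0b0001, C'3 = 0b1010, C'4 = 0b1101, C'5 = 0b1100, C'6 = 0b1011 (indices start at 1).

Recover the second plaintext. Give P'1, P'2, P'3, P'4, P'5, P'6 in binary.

P'1 = 0b0101, P'2 = 0b1110, P'3 = 0b0100, P'4 = 0b1000, P'5 = 0b1000, P'6 = 0b1000

In CTR with a reused counter, both messages share the same keystream S_i, so C_i ⊕ C'_i = P_i ⊕ P'_i and thus P'_i = P_i ⊕ C_i ⊕ C'_i.
P'1: 0b0001 ⊕ 0b0001 ⊕ 0b0101 = 0b0101.
P'2: 0b0001 ⊕ 0b1110 ⊕ 0b0001 = 0b1110.
P'3: 0b0001 ⊕ 0b1111 ⊕ 0b1010 = 0b0100.
P'4: 0b0111 ⊕ 0b0010 ⊕ 0b1101 = 0b1000.
P'5: 0b1100 ⊕ 0b1000 ⊕ 0b1100 = 0b1000.
P'6: 0b1011 ⊕ 0b1000 ⊕ 0b1011 = 0b1000.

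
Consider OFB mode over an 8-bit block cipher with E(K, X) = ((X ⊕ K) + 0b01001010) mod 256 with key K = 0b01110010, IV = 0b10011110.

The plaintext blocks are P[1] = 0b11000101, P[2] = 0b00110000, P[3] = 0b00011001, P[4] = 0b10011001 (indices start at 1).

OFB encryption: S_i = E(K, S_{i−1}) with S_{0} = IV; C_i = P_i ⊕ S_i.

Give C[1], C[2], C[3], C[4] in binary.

C[1]: S = E(K, 0b10011110) = 0b00110110; 0b11000101 ⊕ 0b00110110 = 0b11110011.
C[2]: S = E(K, 0b00110110) = 0b10001110; 0b00110000 ⊕ 0b10001110 = 0b10111110.
C[3]: S = E(K, 0b10001110) = 0b01000110; 0b00011001 ⊕ 0b01000110 = 0b01011111.
C[4]: S = E(K, 0b01000110) = 0b01111110; 0b10011001 ⊕ 0b01111110 = 0b11100111.

C[1] = 0b11110011, C[2] = 0b10111110, C[3] = 0b01011111, C[4] = 0b11100111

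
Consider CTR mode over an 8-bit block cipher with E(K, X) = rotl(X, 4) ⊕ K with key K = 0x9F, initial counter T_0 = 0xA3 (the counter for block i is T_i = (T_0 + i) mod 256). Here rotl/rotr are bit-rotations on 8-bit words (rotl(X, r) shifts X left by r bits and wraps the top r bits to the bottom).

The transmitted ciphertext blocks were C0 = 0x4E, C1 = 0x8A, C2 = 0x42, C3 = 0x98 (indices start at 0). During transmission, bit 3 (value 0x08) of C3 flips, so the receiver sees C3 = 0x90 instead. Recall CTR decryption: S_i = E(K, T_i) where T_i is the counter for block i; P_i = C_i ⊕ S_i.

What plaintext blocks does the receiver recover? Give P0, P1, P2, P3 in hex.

P0 = 0xEB, P1 = 0x5F, P2 = 0x87, P3 = 0x65

Only C3 changed, to 0x90. In CTR, a change in C_i flips the same bit in P_i only; the keystream is unaffected. Decrypting the received ciphertext:
P0: T = 0xA3, S = E(K, T) = 0xA5; 0x4E ⊕ 0xA5 = 0xEB.
P1: T = 0xA4, S = E(K, T) = 0xD5; 0x8A ⊕ 0xD5 = 0x5F.
P2: T = 0xA5, S = E(K, T) = 0xC5; 0x42 ⊕ 0xC5 = 0x87.
P3: T = 0xA6, S = E(K, T) = 0xF5; 0x90 ⊕ 0xF5 = 0x65.
Blocks that differ from the original plaintext: P3.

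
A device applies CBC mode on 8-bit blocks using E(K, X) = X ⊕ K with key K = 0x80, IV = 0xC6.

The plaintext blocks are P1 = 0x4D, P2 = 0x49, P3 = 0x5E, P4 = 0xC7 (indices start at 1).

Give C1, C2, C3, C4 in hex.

C1 = 0x0B, C2 = 0xC2, C3 = 0x1C, C4 = 0x5B

CBC encryption: C_i = E(K, P_i ⊕ C_{i−1}), with C_{0} = IV.
C1: P1 ⊕ 0xC6 = 0x8B; E(K, 0x8B) = 0x0B.
C2: P2 ⊕ 0x0B = 0x42; E(K, 0x42) = 0xC2.
C3: P3 ⊕ 0xC2 = 0x9C; E(K, 0x9C) = 0x1C.
C4: P4 ⊕ 0x1C = 0xDB; E(K, 0xDB) = 0x5B.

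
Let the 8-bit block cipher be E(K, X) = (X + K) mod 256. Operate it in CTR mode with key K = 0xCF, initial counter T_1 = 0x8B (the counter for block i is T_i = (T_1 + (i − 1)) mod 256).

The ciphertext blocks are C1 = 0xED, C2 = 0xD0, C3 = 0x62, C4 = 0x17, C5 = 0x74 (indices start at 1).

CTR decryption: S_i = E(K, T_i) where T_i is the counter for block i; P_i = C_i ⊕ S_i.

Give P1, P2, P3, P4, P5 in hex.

P1: T = 0x8B, S = E(K, T) = 0x5A; 0xED ⊕ 0x5A = 0xB7.
P2: T = 0x8C, S = E(K, T) = 0x5B; 0xD0 ⊕ 0x5B = 0x8B.
P3: T = 0x8D, S = E(K, T) = 0x5C; 0x62 ⊕ 0x5C = 0x3E.
P4: T = 0x8E, S = E(K, T) = 0x5D; 0x17 ⊕ 0x5D = 0x4A.
P5: T = 0x8F, S = E(K, T) = 0x5E; 0x74 ⊕ 0x5E = 0x2A.

P1 = 0xB7, P2 = 0x8B, P3 = 0x3E, P4 = 0x4A, P5 = 0x2A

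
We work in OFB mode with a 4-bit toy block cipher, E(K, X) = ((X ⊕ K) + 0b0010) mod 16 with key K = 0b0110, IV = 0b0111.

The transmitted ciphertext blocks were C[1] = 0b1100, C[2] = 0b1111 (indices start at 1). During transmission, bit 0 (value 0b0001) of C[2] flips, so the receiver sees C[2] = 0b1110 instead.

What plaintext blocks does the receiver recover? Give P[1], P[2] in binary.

OFB decryption: S_i = E(K, S_{i−1}) with S_{0} = IV; P_i = C_i ⊕ S_i.
Only C[2] changed, to 0b1110. In OFB, a change in C_i flips the same bit in P_i only; the keystream is unaffected. Decrypting the received ciphertext:
P[1]: S = E(K, 0b0111) = 0b0011; 0b1100 ⊕ 0b0011 = 0b1111.
P[2]: S = E(K, 0b0011) = 0b0111; 0b1110 ⊕ 0b0111 = 0b1001.
Blocks that differ from the original plaintext: P[2].

P[1] = 0b1111, P[2] = 0b1001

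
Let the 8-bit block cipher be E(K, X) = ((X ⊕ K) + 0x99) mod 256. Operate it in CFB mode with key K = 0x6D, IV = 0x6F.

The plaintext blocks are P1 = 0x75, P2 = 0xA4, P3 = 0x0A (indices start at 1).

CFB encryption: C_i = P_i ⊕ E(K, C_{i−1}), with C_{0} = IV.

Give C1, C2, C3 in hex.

C1 = 0xEE, C2 = 0xB8, C3 = 0x64

C1: E(K, 0x6F) = 0x9B; 0x75 ⊕ 0x9B = 0xEE.
C2: E(K, 0xEE) = 0x1C; 0xA4 ⊕ 0x1C = 0xB8.
C3: E(K, 0xB8) = 0x6E; 0x0A ⊕ 0x6E = 0x64.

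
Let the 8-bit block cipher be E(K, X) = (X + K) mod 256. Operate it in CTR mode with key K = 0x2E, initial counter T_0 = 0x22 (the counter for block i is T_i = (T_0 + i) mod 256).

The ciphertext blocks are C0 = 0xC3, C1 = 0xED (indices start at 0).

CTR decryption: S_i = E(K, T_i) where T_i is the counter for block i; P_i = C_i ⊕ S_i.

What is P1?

P1 = 0xBC

P1: T = 0x23, S = E(K, T) = 0x51; 0xED ⊕ 0x51 = 0xBC.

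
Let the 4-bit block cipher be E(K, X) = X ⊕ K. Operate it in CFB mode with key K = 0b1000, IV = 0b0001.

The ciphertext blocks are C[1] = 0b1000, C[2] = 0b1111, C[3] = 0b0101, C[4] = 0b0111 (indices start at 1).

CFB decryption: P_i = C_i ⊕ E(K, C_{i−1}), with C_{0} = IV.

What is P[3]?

P[3]: E(K, 0b1111) = 0b0111; 0b0101 ⊕ 0b0111 = 0b0010.

P[3] = 0b0010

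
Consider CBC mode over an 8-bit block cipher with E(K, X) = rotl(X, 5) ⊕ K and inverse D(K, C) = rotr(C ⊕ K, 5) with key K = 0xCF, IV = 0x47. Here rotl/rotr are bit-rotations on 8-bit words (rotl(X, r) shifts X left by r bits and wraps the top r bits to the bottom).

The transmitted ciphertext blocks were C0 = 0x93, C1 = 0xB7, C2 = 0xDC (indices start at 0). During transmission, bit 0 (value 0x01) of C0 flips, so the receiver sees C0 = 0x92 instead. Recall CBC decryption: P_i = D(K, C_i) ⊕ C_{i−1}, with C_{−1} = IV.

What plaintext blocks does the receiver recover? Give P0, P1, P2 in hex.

Only C0 changed, to 0x92. In CBC, a change in C_i garbles P_i and flips the same bit in P_{i+1}. Decrypting the received ciphertext:
P0: D(K, 0x92) = 0xEA; 0xEA ⊕ 0x47 = 0xAD.
P1: D(K, 0xB7) = 0xC3; 0xC3 ⊕ 0x92 = 0x51.
P2: D(K, 0xDC) = 0x98; 0x98 ⊕ 0xB7 = 0x2F.
Blocks that differ from the original plaintext: P0, P1.

P0 = 0xAD, P1 = 0x51, P2 = 0x2F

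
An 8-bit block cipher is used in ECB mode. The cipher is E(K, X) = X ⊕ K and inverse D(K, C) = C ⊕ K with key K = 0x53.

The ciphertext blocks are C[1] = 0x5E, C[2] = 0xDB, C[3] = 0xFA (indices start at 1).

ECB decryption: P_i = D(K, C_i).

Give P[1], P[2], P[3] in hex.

P[1]: D(K, 0x5E) = 0x0D.
P[2]: D(K, 0xDB) = 0x88.
P[3]: D(K, 0xFA) = 0xA9.

P[1] = 0x0D, P[2] = 0x88, P[3] = 0xA9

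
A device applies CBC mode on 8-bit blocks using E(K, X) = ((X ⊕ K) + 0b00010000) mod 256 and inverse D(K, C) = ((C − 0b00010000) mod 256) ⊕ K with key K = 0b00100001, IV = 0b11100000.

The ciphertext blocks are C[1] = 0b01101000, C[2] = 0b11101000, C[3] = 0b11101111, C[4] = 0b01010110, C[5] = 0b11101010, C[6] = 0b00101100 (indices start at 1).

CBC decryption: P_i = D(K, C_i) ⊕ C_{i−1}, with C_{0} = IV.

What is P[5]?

P[5]: D(K, 0b11101010) = 0b11111011; 0b11111011 ⊕ 0b01010110 = 0b10101101.

P[5] = 0b10101101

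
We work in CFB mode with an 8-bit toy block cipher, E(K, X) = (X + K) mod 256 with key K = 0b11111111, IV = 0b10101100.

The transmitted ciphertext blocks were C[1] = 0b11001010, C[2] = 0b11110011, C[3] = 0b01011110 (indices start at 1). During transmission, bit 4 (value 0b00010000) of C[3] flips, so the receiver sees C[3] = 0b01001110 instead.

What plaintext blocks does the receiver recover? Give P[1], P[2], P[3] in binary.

P[1] = 0b01100001, P[2] = 0b00111010, P[3] = 0b10111100

CFB decryption: P_i = C_i ⊕ E(K, C_{i−1}), with C_{0} = IV.
Only C[3] changed, to 0b01001110. In CFB, a change in C_i flips the same bit in P_i and garbles P_{i+1}. Decrypting the received ciphertext:
P[1]: E(K, 0b10101100) = 0b10101011; 0b11001010 ⊕ 0b10101011 = 0b01100001.
P[2]: E(K, 0b11001010) = 0b11001001; 0b11110011 ⊕ 0b11001001 = 0b00111010.
P[3]: E(K, 0b11110011) = 0b11110010; 0b01001110 ⊕ 0b11110010 = 0b10111100.
Blocks that differ from the original plaintext: P[3].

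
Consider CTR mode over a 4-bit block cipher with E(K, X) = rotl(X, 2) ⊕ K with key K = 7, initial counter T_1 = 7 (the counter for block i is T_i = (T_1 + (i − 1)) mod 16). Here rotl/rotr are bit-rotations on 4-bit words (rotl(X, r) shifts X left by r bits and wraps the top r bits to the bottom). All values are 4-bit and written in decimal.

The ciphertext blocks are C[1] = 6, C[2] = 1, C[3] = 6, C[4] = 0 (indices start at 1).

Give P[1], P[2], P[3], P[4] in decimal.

P[1] = 12, P[2] = 4, P[3] = 7, P[4] = 13

CTR decryption: S_i = E(K, T_i) where T_i is the counter for block i; P_i = C_i ⊕ S_i.
P[1]: T = 7, S = E(K, T) = 10; 6 ⊕ 10 = 12.
P[2]: T = 8, S = E(K, T) = 5; 1 ⊕ 5 = 4.
P[3]: T = 9, S = E(K, T) = 1; 6 ⊕ 1 = 7.
P[4]: T = 10, S = E(K, T) = 13; 0 ⊕ 13 = 13.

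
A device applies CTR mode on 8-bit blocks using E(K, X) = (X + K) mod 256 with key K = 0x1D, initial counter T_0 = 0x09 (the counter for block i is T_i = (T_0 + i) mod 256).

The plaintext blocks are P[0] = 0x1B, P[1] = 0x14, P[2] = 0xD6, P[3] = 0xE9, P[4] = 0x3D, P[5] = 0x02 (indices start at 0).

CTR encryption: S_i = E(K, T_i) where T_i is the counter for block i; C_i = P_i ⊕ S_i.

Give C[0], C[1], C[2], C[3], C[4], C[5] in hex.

C[0] = 0x3D, C[1] = 0x33, C[2] = 0xFE, C[3] = 0xC0, C[4] = 0x17, C[5] = 0x29

C[0]: T = 0x09, S = E(K, T) = 0x26; 0x1B ⊕ 0x26 = 0x3D.
C[1]: T = 0x0A, S = E(K, T) = 0x27; 0x14 ⊕ 0x27 = 0x33.
C[2]: T = 0x0B, S = E(K, T) = 0x28; 0xD6 ⊕ 0x28 = 0xFE.
C[3]: T = 0x0C, S = E(K, T) = 0x29; 0xE9 ⊕ 0x29 = 0xC0.
C[4]: T = 0x0D, S = E(K, T) = 0x2A; 0x3D ⊕ 0x2A = 0x17.
C[5]: T = 0x0E, S = E(K, T) = 0x2B; 0x02 ⊕ 0x2B = 0x29.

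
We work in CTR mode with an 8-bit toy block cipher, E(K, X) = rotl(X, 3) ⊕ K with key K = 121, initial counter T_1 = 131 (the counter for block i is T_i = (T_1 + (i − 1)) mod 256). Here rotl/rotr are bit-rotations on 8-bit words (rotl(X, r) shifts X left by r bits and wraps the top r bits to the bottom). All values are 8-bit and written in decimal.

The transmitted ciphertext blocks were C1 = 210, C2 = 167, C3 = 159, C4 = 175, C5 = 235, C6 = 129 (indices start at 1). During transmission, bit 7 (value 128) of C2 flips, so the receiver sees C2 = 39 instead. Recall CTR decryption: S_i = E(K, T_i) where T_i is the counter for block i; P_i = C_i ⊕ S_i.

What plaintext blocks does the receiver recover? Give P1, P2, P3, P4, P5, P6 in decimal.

P1 = 183, P2 = 122, P3 = 202, P4 = 226, P5 = 174, P6 = 188

Only C2 changed, to 39. In CTR, a change in C_i flips the same bit in P_i only; the keystream is unaffected. Decrypting the received ciphertext:
P1: T = 131, S = E(K, T) = 101; 210 ⊕ 101 = 183.
P2: T = 132, S = E(K, T) = 93; 39 ⊕ 93 = 122.
P3: T = 133, S = E(K, T) = 85; 159 ⊕ 85 = 202.
P4: T = 134, S = E(K, T) = 77; 175 ⊕ 77 = 226.
P5: T = 135, S = E(K, T) = 69; 235 ⊕ 69 = 174.
P6: T = 136, S = E(K, T) = 61; 129 ⊕ 61 = 188.
Blocks that differ from the original plaintext: P2.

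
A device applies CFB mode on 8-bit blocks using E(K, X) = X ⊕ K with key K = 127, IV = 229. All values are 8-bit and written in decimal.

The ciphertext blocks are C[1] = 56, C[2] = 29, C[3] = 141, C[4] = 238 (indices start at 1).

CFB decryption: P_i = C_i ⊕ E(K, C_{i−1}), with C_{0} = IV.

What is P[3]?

P[3]: E(K, 29) = 98; 141 ⊕ 98 = 239.

P[3] = 239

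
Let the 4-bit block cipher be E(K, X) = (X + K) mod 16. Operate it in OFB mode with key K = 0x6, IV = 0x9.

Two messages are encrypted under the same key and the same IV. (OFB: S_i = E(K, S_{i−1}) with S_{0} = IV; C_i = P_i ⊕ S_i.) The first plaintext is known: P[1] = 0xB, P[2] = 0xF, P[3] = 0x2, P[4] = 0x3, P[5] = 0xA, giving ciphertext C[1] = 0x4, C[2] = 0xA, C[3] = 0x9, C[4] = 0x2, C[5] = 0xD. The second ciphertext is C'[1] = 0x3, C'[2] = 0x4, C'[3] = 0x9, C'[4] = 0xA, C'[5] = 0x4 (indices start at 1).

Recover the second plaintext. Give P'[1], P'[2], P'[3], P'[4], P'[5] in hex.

P'[1] = 0xC, P'[2] = 0x1, P'[3] = 0x2, P'[4] = 0xB, P'[5] = 0x3

In OFB with a reused IV, both messages share the same keystream S_i, so C_i ⊕ C'_i = P_i ⊕ P'_i and thus P'_i = P_i ⊕ C_i ⊕ C'_i.
P'[1]: 0xB ⊕ 0x4 ⊕ 0x3 = 0xC.
P'[2]: 0xF ⊕ 0xA ⊕ 0x4 = 0x1.
P'[3]: 0x2 ⊕ 0x9 ⊕ 0x9 = 0x2.
P'[4]: 0x3 ⊕ 0x2 ⊕ 0xA = 0xB.
P'[5]: 0xA ⊕ 0xD ⊕ 0x4 = 0x3.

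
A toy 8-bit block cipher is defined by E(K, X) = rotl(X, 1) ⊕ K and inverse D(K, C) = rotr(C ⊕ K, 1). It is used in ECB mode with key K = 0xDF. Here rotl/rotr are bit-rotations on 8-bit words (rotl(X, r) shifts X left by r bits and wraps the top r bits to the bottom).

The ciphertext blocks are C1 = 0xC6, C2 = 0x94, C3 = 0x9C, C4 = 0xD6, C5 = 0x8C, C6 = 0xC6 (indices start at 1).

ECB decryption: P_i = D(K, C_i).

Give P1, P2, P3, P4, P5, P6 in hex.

P1: D(K, 0xC6) = 0x8C.
P2: D(K, 0x94) = 0xA5.
P3: D(K, 0x9C) = 0xA1.
P4: D(K, 0xD6) = 0x84.
P5: D(K, 0x8C) = 0xA9.
P6: D(K, 0xC6) = 0x8C.

P1 = 0x8C, P2 = 0xA5, P3 = 0xA1, P4 = 0x84, P5 = 0xA9, P6 = 0x8C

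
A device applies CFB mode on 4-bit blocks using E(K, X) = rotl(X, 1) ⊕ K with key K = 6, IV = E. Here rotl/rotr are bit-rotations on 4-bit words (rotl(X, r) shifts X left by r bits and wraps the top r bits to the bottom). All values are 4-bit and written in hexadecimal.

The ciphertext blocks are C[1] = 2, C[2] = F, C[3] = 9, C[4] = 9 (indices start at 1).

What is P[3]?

P[3] = 0

CFB decryption: P_i = C_i ⊕ E(K, C_{i−1}), with C_{0} = IV.
P[3]: E(K, F) = 9; 9 ⊕ 9 = 0.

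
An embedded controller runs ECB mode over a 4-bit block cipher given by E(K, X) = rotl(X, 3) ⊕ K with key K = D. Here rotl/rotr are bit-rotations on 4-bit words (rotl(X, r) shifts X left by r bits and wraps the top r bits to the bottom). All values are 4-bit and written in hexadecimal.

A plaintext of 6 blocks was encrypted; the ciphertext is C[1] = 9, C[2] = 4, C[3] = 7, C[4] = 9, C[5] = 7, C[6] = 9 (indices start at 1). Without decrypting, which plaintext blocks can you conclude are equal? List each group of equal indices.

ECB encrypts each block independently with the same key, so equal ciphertext blocks imply equal plaintext blocks.
C[1] = C[4] = C[6] = 9, so P[1] = P[4] = P[6].
C[3] = C[5] = 7, so P[3] = P[5].

P[1] = P[4] = P[6]; P[3] = P[5]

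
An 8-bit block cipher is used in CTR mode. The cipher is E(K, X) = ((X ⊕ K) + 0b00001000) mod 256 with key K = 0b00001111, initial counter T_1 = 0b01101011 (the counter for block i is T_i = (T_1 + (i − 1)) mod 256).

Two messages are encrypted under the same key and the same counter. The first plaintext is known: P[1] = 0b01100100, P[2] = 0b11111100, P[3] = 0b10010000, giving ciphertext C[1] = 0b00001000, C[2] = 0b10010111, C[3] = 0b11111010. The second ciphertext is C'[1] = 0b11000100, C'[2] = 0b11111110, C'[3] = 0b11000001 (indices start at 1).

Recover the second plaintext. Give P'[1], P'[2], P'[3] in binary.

P'[1] = 0b10101000, P'[2] = 0b10010101, P'[3] = 0b10101011

In CTR with a reused counter, both messages share the same keystream S_i, so C_i ⊕ C'_i = P_i ⊕ P'_i and thus P'_i = P_i ⊕ C_i ⊕ C'_i.
P'[1]: 0b01100100 ⊕ 0b00001000 ⊕ 0b11000100 = 0b10101000.
P'[2]: 0b11111100 ⊕ 0b10010111 ⊕ 0b11111110 = 0b10010101.
P'[3]: 0b10010000 ⊕ 0b11111010 ⊕ 0b11000001 = 0b10101011.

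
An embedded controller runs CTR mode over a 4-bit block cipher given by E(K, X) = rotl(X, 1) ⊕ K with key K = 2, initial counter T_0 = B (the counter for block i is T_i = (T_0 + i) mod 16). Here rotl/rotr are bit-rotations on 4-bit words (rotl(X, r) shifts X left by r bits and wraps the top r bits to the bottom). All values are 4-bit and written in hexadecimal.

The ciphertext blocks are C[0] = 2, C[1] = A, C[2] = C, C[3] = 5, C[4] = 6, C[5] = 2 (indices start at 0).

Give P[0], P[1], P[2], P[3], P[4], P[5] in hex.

CTR decryption: S_i = E(K, T_i) where T_i is the counter for block i; P_i = C_i ⊕ S_i.
P[0]: T = B, S = E(K, T) = 5; 2 ⊕ 5 = 7.
P[1]: T = C, S = E(K, T) = B; A ⊕ B = 1.
P[2]: T = D, S = E(K, T) = 9; C ⊕ 9 = 5.
P[3]: T = E, S = E(K, T) = F; 5 ⊕ F = A.
P[4]: T = F, S = E(K, T) = D; 6 ⊕ D = B.
P[5]: T = 0, S = E(K, T) = 2; 2 ⊕ 2 = 0.

P[0] = 7, P[1] = 1, P[2] = 5, P[3] = A, P[4] = B, P[5] = 0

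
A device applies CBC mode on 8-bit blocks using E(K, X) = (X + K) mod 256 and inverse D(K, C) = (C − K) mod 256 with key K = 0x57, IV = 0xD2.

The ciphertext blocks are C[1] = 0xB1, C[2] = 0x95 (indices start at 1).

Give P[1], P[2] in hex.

CBC decryption: P_i = D(K, C_i) ⊕ C_{i−1}, with C_{0} = IV.
P[1]: D(K, 0xB1) = 0x5A; 0x5A ⊕ 0xD2 = 0x88.
P[2]: D(K, 0x95) = 0x3E; 0x3E ⊕ 0xB1 = 0x8F.

P[1] = 0x88, P[2] = 0x8F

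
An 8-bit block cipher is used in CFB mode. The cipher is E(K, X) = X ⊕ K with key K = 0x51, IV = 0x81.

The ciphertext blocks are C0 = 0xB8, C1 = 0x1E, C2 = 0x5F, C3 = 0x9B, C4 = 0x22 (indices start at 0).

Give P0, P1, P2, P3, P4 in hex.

P0 = 0x68, P1 = 0xF7, P2 = 0x10, P3 = 0x95, P4 = 0xE8

CFB decryption: P_i = C_i ⊕ E(K, C_{i−1}), with C_{−1} = IV.
P0: E(K, 0x81) = 0xD0; 0xB8 ⊕ 0xD0 = 0x68.
P1: E(K, 0xB8) = 0xE9; 0x1E ⊕ 0xE9 = 0xF7.
P2: E(K, 0x1E) = 0x4F; 0x5F ⊕ 0x4F = 0x10.
P3: E(K, 0x5F) = 0x0E; 0x9B ⊕ 0x0E = 0x95.
P4: E(K, 0x9B) = 0xCA; 0x22 ⊕ 0xCA = 0xE8.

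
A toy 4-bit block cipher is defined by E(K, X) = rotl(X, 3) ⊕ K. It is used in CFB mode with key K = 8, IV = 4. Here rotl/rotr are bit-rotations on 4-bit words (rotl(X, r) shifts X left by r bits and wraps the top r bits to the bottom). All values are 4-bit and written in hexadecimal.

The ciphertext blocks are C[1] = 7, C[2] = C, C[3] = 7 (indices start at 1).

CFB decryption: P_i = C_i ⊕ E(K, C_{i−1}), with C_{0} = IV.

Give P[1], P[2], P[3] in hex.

P[1] = D, P[2] = F, P[3] = 9

P[1]: E(K, 4) = A; 7 ⊕ A = D.
P[2]: E(K, 7) = 3; C ⊕ 3 = F.
P[3]: E(K, C) = E; 7 ⊕ E = 9.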